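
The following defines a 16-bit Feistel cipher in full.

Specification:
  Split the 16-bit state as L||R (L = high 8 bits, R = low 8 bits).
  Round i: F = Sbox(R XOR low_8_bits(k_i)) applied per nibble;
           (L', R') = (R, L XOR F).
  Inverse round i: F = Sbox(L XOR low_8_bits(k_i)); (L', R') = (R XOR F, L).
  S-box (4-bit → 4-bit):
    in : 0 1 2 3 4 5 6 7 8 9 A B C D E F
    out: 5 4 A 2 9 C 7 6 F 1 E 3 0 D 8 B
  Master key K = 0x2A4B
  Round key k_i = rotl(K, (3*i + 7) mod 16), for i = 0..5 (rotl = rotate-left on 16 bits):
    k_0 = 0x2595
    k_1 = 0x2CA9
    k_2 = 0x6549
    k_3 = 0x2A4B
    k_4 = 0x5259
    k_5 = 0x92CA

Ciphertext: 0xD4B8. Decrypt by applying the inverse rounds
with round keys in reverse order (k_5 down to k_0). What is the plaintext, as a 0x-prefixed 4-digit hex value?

s_0 = ciphertext = 0xD4B8
s_1 = InvRound(s_0, k_5) = 0xF0D4
s_2 = InvRound(s_1, k_4) = 0x35F0
s_3 = InvRound(s_2, k_3) = 0x9835
s_4 = InvRound(s_3, k_2) = 0xE198
s_5 = InvRound(s_4, k_1) = 0x07E1
s_6 = InvRound(s_5, k_0) = 0xFB07

0xFB07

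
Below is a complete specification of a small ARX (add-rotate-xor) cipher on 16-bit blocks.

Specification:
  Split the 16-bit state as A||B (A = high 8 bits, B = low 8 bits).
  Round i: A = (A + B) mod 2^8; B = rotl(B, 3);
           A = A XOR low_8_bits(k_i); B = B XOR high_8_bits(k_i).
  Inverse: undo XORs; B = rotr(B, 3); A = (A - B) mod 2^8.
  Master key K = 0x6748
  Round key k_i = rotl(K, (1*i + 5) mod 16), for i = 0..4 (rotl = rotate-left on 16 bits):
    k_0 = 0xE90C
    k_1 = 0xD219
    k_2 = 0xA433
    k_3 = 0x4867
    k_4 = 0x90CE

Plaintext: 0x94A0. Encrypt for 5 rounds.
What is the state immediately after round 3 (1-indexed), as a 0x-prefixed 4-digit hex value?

s_0 = plaintext = 0x94A0
s_1 = Round(s_0, k_0) = 0x38EC
s_2 = Round(s_1, k_1) = 0x3DB5
s_3 = Round(s_2, k_2) = 0xC109
s_4 = Round(s_3, k_3) = 0xAD00
s_5 = Round(s_4, k_4) = 0x6390

0xC109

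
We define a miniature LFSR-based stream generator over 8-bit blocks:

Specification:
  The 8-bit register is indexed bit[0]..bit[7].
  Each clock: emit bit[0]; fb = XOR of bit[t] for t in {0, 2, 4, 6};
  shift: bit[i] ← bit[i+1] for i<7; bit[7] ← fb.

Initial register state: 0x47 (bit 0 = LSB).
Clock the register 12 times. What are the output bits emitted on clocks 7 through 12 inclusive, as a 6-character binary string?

101111

reg_0 = 0x47
clock 1: out=1, reg = 0xA3
clock 2: out=1, reg = 0xD1
clock 3: out=1, reg = 0xE8
clock 4: out=0, reg = 0xF4
clock 5: out=0, reg = 0xFA
clock 6: out=0, reg = 0x7D
clock 7: out=1, reg = 0x3E
clock 8: out=0, reg = 0x1F
clock 9: out=1, reg = 0x8F
clock 10: out=1, reg = 0x47
clock 11: out=1, reg = 0xA3
clock 12: out=1, reg = 0xD1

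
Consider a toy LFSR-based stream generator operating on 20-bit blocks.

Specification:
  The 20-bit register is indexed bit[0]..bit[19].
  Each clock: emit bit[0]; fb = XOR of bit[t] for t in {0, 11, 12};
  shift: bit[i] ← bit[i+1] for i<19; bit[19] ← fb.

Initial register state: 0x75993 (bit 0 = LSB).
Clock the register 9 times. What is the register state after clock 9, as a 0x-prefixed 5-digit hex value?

0x06BAC

reg_0 = 0x75993
clock 1: out=1, reg = 0xBACC9
clock 2: out=1, reg = 0x5D664
clock 3: out=0, reg = 0xAEB32
clock 4: out=0, reg = 0xD7599
clock 5: out=1, reg = 0x6BACC
clock 6: out=0, reg = 0x35D66
clock 7: out=0, reg = 0x1AEB3
clock 8: out=1, reg = 0x0D759
clock 9: out=1, reg = 0x06BAC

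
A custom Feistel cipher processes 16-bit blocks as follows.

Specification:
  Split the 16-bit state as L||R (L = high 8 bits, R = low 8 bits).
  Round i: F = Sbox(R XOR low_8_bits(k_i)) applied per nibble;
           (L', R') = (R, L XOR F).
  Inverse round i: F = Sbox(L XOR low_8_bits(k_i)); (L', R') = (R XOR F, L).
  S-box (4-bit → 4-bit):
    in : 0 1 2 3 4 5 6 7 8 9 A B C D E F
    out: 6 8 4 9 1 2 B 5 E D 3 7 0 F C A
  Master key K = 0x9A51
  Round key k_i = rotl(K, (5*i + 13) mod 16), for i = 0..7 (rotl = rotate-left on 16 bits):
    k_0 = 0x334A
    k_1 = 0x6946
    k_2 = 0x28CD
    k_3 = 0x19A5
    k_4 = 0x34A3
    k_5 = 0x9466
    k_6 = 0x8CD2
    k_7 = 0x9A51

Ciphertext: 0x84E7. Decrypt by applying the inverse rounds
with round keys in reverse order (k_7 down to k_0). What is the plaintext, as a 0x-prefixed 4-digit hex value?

0x876C

s_0 = ciphertext = 0x84E7
s_1 = InvRound(s_0, k_7) = 0x1584
s_2 = InvRound(s_1, k_6) = 0x8115
s_3 = InvRound(s_2, k_5) = 0xD081
s_4 = InvRound(s_3, k_4) = 0xD8D0
s_5 = InvRound(s_4, k_3) = 0x8FD8
s_6 = InvRound(s_5, k_2) = 0xCC8F
s_7 = InvRound(s_6, k_1) = 0x6CCC
s_8 = InvRound(s_7, k_0) = 0x876C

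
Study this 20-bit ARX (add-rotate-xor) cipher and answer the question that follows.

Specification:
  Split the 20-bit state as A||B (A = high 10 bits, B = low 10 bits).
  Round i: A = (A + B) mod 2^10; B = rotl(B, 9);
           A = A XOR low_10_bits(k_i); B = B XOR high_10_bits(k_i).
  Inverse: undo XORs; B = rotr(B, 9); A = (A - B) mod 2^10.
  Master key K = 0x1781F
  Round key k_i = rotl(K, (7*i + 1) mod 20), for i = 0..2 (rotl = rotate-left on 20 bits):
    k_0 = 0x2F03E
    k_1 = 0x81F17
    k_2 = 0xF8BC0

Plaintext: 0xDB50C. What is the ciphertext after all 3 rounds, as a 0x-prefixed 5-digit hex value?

0x9C2EF

s_0 = plaintext = 0xDB50C
s_1 = Round(s_0, k_0) = 0x11C3A
s_2 = Round(s_1, k_1) = 0xE5A1A
s_3 = Round(s_2, k_2) = 0x9C2EF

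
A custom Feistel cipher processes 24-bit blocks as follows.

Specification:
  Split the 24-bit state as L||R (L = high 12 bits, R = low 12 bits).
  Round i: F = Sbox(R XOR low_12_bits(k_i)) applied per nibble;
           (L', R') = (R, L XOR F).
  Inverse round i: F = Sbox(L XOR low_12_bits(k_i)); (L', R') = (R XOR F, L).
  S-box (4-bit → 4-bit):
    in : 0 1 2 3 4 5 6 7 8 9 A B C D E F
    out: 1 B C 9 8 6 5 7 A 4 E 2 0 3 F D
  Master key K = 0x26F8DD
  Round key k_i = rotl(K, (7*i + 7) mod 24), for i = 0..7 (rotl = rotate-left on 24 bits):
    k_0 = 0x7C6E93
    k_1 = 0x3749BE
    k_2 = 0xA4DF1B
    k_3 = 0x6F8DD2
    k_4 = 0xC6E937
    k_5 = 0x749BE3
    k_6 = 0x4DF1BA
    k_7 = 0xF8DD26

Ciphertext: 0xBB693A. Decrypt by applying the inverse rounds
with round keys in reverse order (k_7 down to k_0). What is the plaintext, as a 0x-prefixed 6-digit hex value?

s_0 = ciphertext = 0xBB693A
s_1 = InvRound(s_0, k_7) = 0xC7BBB6
s_2 = InvRound(s_1, k_6) = 0x8BDC7B
s_3 = InvRound(s_2, k_5) = 0x5148BD
s_4 = InvRound(s_3, k_4) = 0x874514
s_5 = InvRound(s_4, k_3) = 0x3F1874
s_6 = InvRound(s_5, k_2) = 0x88A3F1
s_7 = InvRound(s_6, k_1) = 0x86988A
s_8 = InvRound(s_7, k_0) = 0xD54869

0xD54869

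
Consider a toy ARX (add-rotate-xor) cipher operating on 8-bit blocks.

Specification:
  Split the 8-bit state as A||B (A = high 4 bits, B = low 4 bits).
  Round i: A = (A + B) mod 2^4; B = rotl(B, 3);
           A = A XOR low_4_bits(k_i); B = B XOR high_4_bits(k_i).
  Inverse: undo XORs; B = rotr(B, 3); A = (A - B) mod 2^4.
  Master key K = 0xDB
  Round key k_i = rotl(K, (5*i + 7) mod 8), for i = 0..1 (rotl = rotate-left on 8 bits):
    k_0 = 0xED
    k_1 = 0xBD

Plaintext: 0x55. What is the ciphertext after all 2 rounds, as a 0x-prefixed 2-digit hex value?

0x69

s_0 = plaintext = 0x55
s_1 = Round(s_0, k_0) = 0x74
s_2 = Round(s_1, k_1) = 0x69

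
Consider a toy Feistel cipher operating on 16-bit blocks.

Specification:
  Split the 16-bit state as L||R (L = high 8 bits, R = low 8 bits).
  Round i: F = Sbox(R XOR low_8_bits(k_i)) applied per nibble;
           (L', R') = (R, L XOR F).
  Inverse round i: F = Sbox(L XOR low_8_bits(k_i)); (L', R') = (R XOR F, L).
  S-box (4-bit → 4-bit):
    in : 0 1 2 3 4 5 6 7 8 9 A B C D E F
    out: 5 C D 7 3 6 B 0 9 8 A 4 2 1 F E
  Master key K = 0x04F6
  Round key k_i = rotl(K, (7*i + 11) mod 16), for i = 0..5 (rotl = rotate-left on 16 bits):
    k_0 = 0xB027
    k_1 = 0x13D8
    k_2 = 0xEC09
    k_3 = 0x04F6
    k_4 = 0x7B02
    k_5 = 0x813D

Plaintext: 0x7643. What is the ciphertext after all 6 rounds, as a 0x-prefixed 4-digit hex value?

0x846A

s_0 = plaintext = 0x7643
s_1 = Round(s_0, k_0) = 0x43C5
s_2 = Round(s_1, k_1) = 0xC582
s_3 = Round(s_2, k_2) = 0x8251
s_4 = Round(s_3, k_3) = 0x5122
s_5 = Round(s_4, k_4) = 0x2284
s_6 = Round(s_5, k_5) = 0x846A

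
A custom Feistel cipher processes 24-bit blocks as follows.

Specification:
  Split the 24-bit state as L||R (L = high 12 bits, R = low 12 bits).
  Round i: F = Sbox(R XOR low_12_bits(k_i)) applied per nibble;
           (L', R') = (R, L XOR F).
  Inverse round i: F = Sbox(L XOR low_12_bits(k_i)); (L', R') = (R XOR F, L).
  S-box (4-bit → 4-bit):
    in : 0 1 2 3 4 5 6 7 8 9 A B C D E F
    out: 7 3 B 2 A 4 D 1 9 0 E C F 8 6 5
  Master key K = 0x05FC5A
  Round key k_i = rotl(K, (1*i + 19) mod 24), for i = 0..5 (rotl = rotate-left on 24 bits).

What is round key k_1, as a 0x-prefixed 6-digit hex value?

0xA05FC5

K = 0x05FC5A
k_0 = rotl(K, (1*0+19) mod 24) = rotl(K, 19) = 0xD02FE2
k_1 = rotl(K, (1*1+19) mod 24) = rotl(K, 20) = 0xA05FC5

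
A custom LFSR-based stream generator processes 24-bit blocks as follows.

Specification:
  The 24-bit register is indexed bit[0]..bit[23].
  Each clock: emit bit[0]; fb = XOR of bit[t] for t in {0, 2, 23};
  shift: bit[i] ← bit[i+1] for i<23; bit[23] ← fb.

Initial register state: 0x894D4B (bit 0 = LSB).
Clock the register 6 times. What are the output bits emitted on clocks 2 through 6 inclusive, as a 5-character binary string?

reg_0 = 0x894D4B
clock 1: out=1, reg = 0x44A6A5
clock 2: out=1, reg = 0x225352
clock 3: out=0, reg = 0x1129A9
clock 4: out=1, reg = 0x8894D4
clock 5: out=0, reg = 0x444A6A
clock 6: out=0, reg = 0x222535

10100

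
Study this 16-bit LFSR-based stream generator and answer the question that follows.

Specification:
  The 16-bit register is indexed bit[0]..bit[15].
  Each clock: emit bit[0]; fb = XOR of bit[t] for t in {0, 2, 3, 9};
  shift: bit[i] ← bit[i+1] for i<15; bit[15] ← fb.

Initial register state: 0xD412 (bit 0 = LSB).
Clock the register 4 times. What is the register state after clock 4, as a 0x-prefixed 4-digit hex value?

reg_0 = 0xD412
clock 1: out=0, reg = 0x6A09
clock 2: out=1, reg = 0xB504
clock 3: out=0, reg = 0xDA82
clock 4: out=0, reg = 0xED41

0xED41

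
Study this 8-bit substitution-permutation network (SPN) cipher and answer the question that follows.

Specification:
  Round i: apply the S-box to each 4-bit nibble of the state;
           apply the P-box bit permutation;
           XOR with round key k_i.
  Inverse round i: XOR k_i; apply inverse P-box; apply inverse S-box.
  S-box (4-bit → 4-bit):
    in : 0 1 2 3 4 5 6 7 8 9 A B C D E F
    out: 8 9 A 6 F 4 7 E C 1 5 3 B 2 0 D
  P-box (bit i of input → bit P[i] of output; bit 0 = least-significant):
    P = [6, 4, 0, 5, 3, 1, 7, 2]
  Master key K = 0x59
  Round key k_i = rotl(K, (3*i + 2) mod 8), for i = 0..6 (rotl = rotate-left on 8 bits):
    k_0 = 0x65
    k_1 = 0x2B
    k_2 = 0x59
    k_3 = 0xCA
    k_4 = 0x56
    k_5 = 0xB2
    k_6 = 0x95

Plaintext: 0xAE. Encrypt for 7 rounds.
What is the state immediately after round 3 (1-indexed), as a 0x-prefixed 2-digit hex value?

s_0 = plaintext = 0xAE
s_1 = Round(s_0, k_0) = 0xED
s_2 = Round(s_1, k_1) = 0x3B
s_3 = Round(s_2, k_2) = 0x8B
s_4 = Round(s_3, k_3) = 0x1E
s_5 = Round(s_4, k_4) = 0x5A
s_6 = Round(s_5, k_5) = 0x73
s_7 = Round(s_6, k_6) = 0x02

0x8B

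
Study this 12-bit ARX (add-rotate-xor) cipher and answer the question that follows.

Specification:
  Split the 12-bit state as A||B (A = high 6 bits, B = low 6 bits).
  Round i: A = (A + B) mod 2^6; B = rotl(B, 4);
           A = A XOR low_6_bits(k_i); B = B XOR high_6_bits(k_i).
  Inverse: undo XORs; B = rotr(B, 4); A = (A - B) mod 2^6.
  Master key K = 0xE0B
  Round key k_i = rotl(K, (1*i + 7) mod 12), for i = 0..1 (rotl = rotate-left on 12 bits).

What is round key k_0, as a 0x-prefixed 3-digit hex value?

0x5F0

K = 0xE0B
k_0 = rotl(K, (1*0+7) mod 12) = rotl(K, 7) = 0x5F0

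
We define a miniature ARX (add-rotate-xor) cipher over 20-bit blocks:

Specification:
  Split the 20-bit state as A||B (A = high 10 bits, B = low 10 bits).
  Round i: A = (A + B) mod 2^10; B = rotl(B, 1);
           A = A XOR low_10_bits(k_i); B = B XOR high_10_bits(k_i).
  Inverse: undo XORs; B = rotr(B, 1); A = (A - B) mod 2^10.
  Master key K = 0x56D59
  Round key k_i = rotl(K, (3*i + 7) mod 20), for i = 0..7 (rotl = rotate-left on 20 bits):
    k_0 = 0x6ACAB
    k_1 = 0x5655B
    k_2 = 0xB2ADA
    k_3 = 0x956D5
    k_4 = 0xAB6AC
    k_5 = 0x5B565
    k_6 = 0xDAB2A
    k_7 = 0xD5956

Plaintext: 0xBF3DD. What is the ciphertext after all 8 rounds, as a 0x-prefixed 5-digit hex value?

s_0 = plaintext = 0xBF3DD
s_1 = Round(s_0, k_0) = 0x9CA10
s_2 = Round(s_1, k_1) = 0x76578
s_3 = Round(s_2, k_2) = 0x62C3A
s_4 = Round(s_3, k_3) = 0xC4221
s_5 = Round(s_4, k_4) = 0xE76EE
s_6 = Round(s_5, k_5) = 0xFB8B0
s_7 = Round(s_6, k_6) = 0xED20A
s_8 = Round(s_7, k_7) = 0x3A343

0x3A343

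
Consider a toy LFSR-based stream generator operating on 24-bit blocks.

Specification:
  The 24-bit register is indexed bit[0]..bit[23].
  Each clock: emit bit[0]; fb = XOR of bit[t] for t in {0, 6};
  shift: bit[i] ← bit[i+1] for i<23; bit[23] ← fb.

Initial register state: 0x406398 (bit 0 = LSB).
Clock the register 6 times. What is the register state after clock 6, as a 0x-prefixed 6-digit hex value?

0x59018E

reg_0 = 0x406398
clock 1: out=0, reg = 0x2031CC
clock 2: out=0, reg = 0x9018E6
clock 3: out=0, reg = 0xC80C73
clock 4: out=1, reg = 0x640639
clock 5: out=1, reg = 0xB2031C
clock 6: out=0, reg = 0x59018E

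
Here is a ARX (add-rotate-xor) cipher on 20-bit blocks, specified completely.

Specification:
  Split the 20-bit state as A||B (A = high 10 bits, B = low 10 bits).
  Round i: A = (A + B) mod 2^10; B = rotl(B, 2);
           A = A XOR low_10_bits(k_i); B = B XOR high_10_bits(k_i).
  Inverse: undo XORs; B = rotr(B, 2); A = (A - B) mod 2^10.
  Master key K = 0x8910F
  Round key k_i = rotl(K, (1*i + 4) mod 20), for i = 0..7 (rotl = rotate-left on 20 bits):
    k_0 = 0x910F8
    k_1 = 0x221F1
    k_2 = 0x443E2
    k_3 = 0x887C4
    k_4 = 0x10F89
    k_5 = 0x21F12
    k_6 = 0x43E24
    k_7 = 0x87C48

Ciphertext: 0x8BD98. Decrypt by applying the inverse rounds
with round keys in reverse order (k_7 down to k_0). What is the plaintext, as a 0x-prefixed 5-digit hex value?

0x61BD7

s_0 = ciphertext = 0x8BD98
s_1 = InvRound(s_0, k_7) = 0xA1BE1
s_2 = InvRound(s_1, k_6) = 0x79EBB
s_3 = InvRound(s_2, k_5) = 0x9988F
s_4 = InvRound(s_3, k_4) = 0x6F033
s_5 = InvRound(s_4, k_3) = 0xFD284
s_6 = InvRound(s_5, k_2) = 0xCC4E5
s_7 = InvRound(s_6, k_1) = 0x6951B
s_8 = InvRound(s_7, k_0) = 0x61BD7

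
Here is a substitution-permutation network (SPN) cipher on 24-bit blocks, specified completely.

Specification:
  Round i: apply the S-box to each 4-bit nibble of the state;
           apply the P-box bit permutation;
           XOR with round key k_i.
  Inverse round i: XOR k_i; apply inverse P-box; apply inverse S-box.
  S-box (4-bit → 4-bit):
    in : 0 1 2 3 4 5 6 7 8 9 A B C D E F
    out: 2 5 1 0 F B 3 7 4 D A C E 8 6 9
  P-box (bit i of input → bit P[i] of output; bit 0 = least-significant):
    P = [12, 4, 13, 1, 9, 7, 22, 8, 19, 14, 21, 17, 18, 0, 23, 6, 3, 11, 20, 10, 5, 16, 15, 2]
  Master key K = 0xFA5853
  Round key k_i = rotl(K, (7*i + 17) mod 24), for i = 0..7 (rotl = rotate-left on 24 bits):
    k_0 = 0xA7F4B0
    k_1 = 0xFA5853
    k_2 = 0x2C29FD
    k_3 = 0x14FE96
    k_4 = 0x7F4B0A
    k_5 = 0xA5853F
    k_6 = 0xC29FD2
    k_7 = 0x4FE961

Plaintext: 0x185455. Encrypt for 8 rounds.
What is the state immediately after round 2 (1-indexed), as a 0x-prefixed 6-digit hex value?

0x869FFF

s_0 = plaintext = 0x185455
s_1 = Round(s_0, k_0) = 0x992743
s_2 = Round(s_1, k_1) = 0x869FFF
s_3 = Round(s_2, k_2) = 0xA2B2B7
s_4 = Round(s_3, k_3) = 0xDDCFCA
s_5 = Round(s_4, k_4) = 0xB54EDD
s_6 = Round(s_5, k_5) = 0x014870
s_7 = Round(s_6, k_6) = 0x379D0B
s_8 = Round(s_7, k_7) = 0xD9C1AB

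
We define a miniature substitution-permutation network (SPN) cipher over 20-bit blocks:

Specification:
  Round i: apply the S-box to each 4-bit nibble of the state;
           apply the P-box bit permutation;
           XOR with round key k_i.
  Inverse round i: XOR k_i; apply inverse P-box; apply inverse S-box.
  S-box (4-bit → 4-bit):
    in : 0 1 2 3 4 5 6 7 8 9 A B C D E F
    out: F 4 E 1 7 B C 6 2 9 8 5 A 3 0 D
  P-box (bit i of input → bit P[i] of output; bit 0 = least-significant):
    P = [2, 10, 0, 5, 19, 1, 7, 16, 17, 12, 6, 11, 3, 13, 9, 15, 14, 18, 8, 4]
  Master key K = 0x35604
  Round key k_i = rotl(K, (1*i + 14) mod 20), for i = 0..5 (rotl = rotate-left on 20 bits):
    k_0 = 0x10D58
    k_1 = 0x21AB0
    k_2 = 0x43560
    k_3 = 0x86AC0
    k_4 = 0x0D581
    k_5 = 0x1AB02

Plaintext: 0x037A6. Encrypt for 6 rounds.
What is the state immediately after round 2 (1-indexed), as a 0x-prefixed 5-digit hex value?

s_0 = plaintext = 0x037A6
s_1 = Round(s_0, k_0) = 0x45C21
s_2 = Round(s_1, k_1) = 0x7E33B
s_3 = Round(s_2, k_2) = 0xA3465
s_4 = Round(s_3, k_3) = 0xB7E3C
s_5 = Round(s_4, k_4) = 0x8B2A1
s_6 = Round(s_5, k_5) = 0x4B14B

0x7E33B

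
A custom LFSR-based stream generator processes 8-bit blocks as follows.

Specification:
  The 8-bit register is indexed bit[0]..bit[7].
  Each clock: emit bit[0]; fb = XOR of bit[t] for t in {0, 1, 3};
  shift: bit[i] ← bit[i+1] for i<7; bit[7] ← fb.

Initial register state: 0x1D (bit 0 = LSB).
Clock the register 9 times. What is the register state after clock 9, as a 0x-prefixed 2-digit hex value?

reg_0 = 0x1D
clock 1: out=1, reg = 0x0E
clock 2: out=0, reg = 0x07
clock 3: out=1, reg = 0x03
clock 4: out=1, reg = 0x01
clock 5: out=1, reg = 0x80
clock 6: out=0, reg = 0x40
clock 7: out=0, reg = 0x20
clock 8: out=0, reg = 0x10
clock 9: out=0, reg = 0x08

0x08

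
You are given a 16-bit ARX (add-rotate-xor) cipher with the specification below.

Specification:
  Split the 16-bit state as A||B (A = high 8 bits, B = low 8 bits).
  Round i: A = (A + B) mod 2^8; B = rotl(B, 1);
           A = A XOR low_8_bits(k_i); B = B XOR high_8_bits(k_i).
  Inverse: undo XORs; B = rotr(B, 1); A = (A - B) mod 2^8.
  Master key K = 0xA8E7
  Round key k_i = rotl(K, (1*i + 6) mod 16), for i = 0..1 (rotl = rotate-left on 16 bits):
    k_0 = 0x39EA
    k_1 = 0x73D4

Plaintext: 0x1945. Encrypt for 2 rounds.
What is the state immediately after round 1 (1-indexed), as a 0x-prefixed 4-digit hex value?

s_0 = plaintext = 0x1945
s_1 = Round(s_0, k_0) = 0xB4B3
s_2 = Round(s_1, k_1) = 0xB314

0xB4B3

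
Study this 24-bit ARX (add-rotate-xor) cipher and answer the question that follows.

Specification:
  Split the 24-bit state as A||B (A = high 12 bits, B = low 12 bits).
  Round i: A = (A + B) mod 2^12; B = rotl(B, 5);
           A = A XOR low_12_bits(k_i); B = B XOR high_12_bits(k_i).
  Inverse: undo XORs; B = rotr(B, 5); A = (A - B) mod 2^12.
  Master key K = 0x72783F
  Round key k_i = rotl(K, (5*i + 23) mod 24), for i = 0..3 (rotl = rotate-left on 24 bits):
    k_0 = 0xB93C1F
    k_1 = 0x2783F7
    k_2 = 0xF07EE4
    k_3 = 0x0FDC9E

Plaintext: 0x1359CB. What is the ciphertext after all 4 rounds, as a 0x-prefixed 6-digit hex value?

s_0 = plaintext = 0x1359CB
s_1 = Round(s_0, k_0) = 0x71F2E0
s_2 = Round(s_1, k_1) = 0xA08E7D
s_3 = Round(s_2, k_2) = 0x6610BB
s_4 = Round(s_3, k_3) = 0xB8279C

0xB8279C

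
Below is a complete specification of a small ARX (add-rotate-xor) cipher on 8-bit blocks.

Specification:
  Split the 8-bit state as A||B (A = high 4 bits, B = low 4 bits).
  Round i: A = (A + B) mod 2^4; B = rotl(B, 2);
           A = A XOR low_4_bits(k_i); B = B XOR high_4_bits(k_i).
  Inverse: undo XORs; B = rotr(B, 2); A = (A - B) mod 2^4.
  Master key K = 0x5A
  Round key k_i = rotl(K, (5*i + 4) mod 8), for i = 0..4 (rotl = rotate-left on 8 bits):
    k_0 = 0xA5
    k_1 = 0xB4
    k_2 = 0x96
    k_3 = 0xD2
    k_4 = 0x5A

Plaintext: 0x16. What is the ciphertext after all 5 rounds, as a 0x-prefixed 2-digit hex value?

s_0 = plaintext = 0x16
s_1 = Round(s_0, k_0) = 0x23
s_2 = Round(s_1, k_1) = 0x17
s_3 = Round(s_2, k_2) = 0xE4
s_4 = Round(s_3, k_3) = 0x0C
s_5 = Round(s_4, k_4) = 0x66

0x66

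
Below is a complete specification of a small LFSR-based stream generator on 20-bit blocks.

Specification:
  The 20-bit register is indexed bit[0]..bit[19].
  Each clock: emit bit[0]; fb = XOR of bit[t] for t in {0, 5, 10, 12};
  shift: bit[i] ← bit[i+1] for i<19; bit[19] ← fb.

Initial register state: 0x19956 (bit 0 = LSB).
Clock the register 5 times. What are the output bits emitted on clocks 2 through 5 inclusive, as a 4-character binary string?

1101

reg_0 = 0x19956
clock 1: out=0, reg = 0x8CCAB
clock 2: out=1, reg = 0xC6655
clock 3: out=1, reg = 0x6332A
clock 4: out=0, reg = 0x31995
clock 5: out=1, reg = 0x18CCA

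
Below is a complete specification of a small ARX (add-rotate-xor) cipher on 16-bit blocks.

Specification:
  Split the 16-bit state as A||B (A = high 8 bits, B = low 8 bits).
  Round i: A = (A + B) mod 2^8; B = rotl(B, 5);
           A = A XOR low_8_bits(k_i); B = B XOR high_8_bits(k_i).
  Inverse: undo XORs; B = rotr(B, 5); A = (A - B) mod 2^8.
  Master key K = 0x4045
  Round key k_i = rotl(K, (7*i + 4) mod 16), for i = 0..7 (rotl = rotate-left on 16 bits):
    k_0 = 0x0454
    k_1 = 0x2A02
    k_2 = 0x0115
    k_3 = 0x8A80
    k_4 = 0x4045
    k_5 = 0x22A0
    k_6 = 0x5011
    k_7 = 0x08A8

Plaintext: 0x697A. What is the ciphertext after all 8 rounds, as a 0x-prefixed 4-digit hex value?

0x28D0

s_0 = plaintext = 0x697A
s_1 = Round(s_0, k_0) = 0xB74B
s_2 = Round(s_1, k_1) = 0x0043
s_3 = Round(s_2, k_2) = 0x5669
s_4 = Round(s_3, k_3) = 0x3FA7
s_5 = Round(s_4, k_4) = 0xA3B4
s_6 = Round(s_5, k_5) = 0xF7B4
s_7 = Round(s_6, k_6) = 0xBAC6
s_8 = Round(s_7, k_7) = 0x28D0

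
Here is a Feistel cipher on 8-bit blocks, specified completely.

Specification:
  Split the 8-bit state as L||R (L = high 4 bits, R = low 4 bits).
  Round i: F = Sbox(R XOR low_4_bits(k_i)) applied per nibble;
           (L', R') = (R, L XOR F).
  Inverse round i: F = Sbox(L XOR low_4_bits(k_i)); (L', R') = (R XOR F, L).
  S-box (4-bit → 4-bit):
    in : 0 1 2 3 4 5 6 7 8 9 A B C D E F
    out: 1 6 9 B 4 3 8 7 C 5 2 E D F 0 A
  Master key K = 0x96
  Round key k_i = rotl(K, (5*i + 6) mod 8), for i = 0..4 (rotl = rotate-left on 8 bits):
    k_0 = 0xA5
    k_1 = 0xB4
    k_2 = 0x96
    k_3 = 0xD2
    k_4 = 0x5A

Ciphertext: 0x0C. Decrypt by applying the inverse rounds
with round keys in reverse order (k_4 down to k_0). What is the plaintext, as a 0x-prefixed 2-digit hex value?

0xD9

s_0 = ciphertext = 0x0C
s_1 = InvRound(s_0, k_4) = 0xE0
s_2 = InvRound(s_1, k_3) = 0xDE
s_3 = InvRound(s_2, k_2) = 0x0D
s_4 = InvRound(s_3, k_1) = 0x90
s_5 = InvRound(s_4, k_0) = 0xD9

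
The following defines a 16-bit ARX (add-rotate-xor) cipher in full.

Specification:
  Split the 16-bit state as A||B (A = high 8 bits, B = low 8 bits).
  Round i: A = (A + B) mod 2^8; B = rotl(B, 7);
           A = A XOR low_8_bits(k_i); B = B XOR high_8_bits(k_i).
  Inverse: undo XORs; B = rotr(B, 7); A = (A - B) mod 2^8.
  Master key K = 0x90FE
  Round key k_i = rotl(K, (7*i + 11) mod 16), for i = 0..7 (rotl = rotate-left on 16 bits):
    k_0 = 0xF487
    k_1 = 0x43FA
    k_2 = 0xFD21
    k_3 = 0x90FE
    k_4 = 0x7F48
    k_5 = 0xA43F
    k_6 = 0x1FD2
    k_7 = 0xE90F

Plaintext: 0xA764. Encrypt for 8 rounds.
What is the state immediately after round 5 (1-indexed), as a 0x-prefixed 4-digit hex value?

s_0 = plaintext = 0xA764
s_1 = Round(s_0, k_0) = 0x8CC6
s_2 = Round(s_1, k_1) = 0xA820
s_3 = Round(s_2, k_2) = 0xE9ED
s_4 = Round(s_3, k_3) = 0x2866
s_5 = Round(s_4, k_4) = 0xC64C
s_6 = Round(s_5, k_5) = 0x2D82
s_7 = Round(s_6, k_6) = 0x7D5E
s_8 = Round(s_7, k_7) = 0xD4C6

0xC64C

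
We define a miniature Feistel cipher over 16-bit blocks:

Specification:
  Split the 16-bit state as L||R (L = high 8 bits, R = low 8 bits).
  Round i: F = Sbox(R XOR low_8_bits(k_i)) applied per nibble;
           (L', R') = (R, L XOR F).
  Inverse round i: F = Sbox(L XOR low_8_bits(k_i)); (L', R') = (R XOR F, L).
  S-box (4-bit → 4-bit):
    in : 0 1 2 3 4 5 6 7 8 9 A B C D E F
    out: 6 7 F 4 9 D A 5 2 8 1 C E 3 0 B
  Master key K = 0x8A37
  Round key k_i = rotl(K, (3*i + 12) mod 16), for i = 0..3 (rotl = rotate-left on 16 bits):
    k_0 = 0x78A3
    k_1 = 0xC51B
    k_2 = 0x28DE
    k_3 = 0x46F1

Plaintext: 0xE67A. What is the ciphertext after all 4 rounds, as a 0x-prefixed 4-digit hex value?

0x4652

s_0 = plaintext = 0xE67A
s_1 = Round(s_0, k_0) = 0x7ADE
s_2 = Round(s_1, k_1) = 0xDE97
s_3 = Round(s_2, k_2) = 0x9746
s_4 = Round(s_3, k_3) = 0x4652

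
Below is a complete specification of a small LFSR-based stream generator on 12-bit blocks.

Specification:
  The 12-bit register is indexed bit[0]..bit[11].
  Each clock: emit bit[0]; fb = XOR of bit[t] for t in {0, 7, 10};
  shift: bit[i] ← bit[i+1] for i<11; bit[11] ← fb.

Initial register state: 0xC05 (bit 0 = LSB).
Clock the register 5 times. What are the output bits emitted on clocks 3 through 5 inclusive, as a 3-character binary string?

100

reg_0 = 0xC05
clock 1: out=1, reg = 0x602
clock 2: out=0, reg = 0xB01
clock 3: out=1, reg = 0xD80
clock 4: out=0, reg = 0x6C0
clock 5: out=0, reg = 0x360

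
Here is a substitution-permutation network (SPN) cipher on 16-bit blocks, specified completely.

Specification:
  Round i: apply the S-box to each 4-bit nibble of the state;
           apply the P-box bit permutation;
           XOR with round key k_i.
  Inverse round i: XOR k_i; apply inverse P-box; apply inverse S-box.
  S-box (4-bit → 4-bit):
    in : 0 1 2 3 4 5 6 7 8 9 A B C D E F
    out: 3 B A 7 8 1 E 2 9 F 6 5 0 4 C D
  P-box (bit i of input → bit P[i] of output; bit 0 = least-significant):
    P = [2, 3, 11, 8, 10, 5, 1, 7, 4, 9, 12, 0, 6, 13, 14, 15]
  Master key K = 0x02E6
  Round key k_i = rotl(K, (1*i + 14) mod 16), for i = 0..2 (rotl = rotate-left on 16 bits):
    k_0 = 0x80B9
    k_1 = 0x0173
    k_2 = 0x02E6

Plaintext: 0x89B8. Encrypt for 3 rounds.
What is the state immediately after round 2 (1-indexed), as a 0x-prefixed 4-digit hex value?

s_0 = plaintext = 0x89B8
s_1 = Round(s_0, k_0) = 0x17EE
s_2 = Round(s_1, k_1) = 0xAAB1
s_3 = Round(s_2, k_2) = 0x75E8

0xAAB1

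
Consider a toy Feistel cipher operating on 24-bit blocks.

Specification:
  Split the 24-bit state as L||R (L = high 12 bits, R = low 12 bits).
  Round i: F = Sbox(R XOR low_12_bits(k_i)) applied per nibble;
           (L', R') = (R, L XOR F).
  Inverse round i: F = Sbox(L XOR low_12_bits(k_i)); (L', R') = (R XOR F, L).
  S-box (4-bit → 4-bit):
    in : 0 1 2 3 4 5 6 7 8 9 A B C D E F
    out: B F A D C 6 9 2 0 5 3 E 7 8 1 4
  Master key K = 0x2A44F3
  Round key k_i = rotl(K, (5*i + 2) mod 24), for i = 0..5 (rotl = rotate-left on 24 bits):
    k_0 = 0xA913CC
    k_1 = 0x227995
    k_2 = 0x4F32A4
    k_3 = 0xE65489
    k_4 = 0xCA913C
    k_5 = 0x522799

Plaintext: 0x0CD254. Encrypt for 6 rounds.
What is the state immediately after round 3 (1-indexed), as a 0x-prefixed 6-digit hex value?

0xBE4A56

s_0 = plaintext = 0x0CD254
s_1 = Round(s_0, k_0) = 0x254F9D
s_2 = Round(s_1, k_1) = 0xF9DBE4
s_3 = Round(s_2, k_2) = 0xBE4A56
s_4 = Round(s_3, k_3) = 0xA56A60
s_5 = Round(s_4, k_4) = 0xA60431
s_6 = Round(s_5, k_5) = 0x431750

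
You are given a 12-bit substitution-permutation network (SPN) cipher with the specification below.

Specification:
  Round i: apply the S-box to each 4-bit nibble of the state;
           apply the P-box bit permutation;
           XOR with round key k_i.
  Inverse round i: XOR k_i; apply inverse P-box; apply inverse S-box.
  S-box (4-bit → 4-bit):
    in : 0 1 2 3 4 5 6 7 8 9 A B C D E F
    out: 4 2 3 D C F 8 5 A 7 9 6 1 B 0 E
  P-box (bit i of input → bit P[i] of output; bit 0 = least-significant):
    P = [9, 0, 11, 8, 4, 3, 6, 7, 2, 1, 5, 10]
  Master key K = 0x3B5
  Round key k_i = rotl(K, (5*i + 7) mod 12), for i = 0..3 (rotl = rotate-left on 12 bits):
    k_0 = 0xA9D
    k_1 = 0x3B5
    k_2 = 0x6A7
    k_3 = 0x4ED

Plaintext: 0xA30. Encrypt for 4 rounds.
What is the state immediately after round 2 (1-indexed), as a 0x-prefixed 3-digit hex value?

0xD74

s_0 = plaintext = 0xA30
s_1 = Round(s_0, k_0) = 0x649
s_2 = Round(s_1, k_1) = 0xD74
s_3 = Round(s_2, k_2) = 0xBF1
s_4 = Round(s_3, k_3) = 0x406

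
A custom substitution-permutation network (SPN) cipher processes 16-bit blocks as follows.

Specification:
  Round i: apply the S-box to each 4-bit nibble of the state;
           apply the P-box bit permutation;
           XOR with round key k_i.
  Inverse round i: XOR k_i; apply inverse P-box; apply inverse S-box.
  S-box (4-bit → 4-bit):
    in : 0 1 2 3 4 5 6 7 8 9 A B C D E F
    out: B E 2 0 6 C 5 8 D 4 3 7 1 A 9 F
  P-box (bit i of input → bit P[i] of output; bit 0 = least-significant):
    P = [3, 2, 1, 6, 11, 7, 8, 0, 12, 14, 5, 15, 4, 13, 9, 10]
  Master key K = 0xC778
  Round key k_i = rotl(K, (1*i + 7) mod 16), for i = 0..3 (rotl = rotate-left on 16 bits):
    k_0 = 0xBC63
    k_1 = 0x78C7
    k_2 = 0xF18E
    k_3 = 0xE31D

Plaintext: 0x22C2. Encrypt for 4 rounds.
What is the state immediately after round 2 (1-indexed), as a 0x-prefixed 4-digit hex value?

s_0 = plaintext = 0x22C2
s_1 = Round(s_0, k_0) = 0xD467
s_2 = Round(s_1, k_1) = 0x15A7
s_3 = Round(s_2, k_2) = 0x5F6E
s_4 = Round(s_3, k_3) = 0x3C75

0x15A7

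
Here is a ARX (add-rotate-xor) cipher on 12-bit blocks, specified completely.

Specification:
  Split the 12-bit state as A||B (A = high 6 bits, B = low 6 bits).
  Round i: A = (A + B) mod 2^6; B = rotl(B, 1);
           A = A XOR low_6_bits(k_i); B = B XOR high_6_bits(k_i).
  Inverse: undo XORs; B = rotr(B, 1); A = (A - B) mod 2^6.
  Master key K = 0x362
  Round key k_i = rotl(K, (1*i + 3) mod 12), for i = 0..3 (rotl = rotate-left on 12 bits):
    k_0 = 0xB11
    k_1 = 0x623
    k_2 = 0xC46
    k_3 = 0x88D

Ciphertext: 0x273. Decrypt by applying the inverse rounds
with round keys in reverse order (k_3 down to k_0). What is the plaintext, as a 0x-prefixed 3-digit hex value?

0x1DB

s_0 = ciphertext = 0x273
s_1 = InvRound(s_0, k_3) = 0x728
s_2 = InvRound(s_1, k_2) = 0xBAC
s_3 = InvRound(s_2, k_1) = 0xCDA
s_4 = InvRound(s_3, k_0) = 0x1DB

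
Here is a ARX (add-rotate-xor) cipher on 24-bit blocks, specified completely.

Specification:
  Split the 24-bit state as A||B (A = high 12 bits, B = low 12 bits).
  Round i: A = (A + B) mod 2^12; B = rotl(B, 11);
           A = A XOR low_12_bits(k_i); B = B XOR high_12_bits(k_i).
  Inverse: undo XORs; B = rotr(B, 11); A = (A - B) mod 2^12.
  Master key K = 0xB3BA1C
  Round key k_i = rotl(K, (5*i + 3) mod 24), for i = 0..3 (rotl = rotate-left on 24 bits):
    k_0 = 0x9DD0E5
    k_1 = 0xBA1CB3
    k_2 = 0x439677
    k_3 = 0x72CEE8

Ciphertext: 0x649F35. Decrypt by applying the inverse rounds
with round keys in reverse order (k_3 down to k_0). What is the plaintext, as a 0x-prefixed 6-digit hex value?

s_0 = ciphertext = 0x649F35
s_1 = InvRound(s_0, k_3) = 0x86E033
s_2 = InvRound(s_1, k_2) = 0x605814
s_3 = InvRound(s_2, k_1) = 0x34C76A
s_4 = InvRound(s_3, k_0) = 0x63AD6F

0x63AD6F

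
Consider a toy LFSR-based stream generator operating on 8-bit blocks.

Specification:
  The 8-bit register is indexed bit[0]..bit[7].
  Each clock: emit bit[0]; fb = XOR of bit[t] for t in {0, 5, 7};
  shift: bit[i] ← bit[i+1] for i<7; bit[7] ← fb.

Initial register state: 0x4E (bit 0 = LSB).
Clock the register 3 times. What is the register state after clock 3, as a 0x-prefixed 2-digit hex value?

reg_0 = 0x4E
clock 1: out=0, reg = 0x27
clock 2: out=1, reg = 0x13
clock 3: out=1, reg = 0x89

0x89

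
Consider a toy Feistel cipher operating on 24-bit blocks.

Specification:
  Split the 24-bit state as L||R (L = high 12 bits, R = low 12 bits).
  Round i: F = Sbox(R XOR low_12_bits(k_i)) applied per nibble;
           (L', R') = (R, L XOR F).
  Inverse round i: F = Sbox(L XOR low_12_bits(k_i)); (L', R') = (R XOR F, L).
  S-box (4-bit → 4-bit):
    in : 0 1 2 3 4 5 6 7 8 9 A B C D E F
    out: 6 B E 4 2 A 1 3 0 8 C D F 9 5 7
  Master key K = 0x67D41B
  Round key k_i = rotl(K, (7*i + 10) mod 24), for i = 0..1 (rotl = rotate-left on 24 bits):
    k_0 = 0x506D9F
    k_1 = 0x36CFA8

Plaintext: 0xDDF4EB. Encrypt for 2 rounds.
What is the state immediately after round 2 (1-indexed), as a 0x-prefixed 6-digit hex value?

s_0 = plaintext = 0xDDF4EB
s_1 = Round(s_0, k_0) = 0x4EB5ED
s_2 = Round(s_1, k_1) = 0x5ED8C1

0x5ED8C1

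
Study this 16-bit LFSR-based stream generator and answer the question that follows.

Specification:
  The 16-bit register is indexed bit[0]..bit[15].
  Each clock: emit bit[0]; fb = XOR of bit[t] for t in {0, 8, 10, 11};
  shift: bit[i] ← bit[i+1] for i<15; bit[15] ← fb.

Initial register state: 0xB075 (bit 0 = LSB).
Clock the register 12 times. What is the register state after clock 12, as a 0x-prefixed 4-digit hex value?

reg_0 = 0xB075
clock 1: out=1, reg = 0xD83A
clock 2: out=0, reg = 0xEC1D
clock 3: out=1, reg = 0xF60E
clock 4: out=0, reg = 0xFB07
clock 5: out=1, reg = 0xFD83
clock 6: out=1, reg = 0x7EC1
clock 7: out=1, reg = 0xBF60
clock 8: out=0, reg = 0xDFB0
clock 9: out=0, reg = 0xEFD8
clock 10: out=0, reg = 0xF7EC
clock 11: out=0, reg = 0x7BF6
clock 12: out=0, reg = 0x3DFB

0x3DFB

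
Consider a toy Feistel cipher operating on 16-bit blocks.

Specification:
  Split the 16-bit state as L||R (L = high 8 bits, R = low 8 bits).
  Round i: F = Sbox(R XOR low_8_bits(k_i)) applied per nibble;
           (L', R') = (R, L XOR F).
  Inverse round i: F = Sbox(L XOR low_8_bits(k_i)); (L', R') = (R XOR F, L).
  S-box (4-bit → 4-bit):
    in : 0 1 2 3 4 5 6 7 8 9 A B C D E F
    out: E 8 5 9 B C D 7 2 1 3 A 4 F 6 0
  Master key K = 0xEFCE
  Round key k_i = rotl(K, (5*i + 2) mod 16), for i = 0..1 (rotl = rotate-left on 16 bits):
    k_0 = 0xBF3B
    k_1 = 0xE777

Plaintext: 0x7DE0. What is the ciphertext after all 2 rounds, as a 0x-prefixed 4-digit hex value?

0x87EE

s_0 = plaintext = 0x7DE0
s_1 = Round(s_0, k_0) = 0xE087
s_2 = Round(s_1, k_1) = 0x87EE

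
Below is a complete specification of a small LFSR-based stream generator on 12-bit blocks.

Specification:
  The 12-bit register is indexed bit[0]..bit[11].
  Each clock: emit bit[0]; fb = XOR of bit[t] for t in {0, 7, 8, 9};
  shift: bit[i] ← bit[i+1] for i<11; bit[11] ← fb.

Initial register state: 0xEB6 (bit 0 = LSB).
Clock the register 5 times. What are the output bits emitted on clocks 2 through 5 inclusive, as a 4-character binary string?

1101

reg_0 = 0xEB6
clock 1: out=0, reg = 0x75B
clock 2: out=1, reg = 0xBAD
clock 3: out=1, reg = 0x5D6
clock 4: out=0, reg = 0x2EB
clock 5: out=1, reg = 0x975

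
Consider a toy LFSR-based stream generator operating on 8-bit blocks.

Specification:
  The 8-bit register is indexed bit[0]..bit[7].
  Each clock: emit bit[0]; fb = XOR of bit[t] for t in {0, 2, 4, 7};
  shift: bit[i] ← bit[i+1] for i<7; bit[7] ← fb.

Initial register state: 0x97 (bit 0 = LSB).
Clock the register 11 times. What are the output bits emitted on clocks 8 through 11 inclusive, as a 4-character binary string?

reg_0 = 0x97
clock 1: out=1, reg = 0x4B
clock 2: out=1, reg = 0xA5
clock 3: out=1, reg = 0xD2
clock 4: out=0, reg = 0x69
clock 5: out=1, reg = 0xB4
clock 6: out=0, reg = 0xDA
clock 7: out=0, reg = 0x6D
clock 8: out=1, reg = 0x36
clock 9: out=0, reg = 0x1B
clock 10: out=1, reg = 0x0D
clock 11: out=1, reg = 0x06

1011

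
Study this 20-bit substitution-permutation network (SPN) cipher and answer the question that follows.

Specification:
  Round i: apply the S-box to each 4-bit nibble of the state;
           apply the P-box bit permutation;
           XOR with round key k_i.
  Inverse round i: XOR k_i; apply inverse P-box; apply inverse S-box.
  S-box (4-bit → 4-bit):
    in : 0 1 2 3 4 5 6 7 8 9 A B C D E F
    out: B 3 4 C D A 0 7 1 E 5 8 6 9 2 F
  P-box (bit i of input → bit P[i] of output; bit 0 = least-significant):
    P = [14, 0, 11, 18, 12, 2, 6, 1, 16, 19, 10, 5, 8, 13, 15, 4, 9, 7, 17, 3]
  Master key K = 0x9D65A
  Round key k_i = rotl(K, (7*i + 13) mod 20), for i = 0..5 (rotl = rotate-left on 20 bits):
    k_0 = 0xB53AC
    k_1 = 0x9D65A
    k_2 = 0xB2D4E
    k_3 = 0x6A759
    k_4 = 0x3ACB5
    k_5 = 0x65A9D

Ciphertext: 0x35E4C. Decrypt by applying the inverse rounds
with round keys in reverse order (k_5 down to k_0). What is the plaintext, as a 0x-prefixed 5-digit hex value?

s_0 = ciphertext = 0x35E4C
s_1 = InvRound(s_0, k_5) = 0xEBA25
s_2 = InvRound(s_1, k_4) = 0x1B78B
s_3 = InvRound(s_2, k_3) = 0xCB84B
s_4 = InvRound(s_3, k_2) = 0x2AA15
s_5 = InvRound(s_4, k_1) = 0x3E7F7
s_6 = InvRound(s_5, k_0) = 0xB9C4E

0xB9C4E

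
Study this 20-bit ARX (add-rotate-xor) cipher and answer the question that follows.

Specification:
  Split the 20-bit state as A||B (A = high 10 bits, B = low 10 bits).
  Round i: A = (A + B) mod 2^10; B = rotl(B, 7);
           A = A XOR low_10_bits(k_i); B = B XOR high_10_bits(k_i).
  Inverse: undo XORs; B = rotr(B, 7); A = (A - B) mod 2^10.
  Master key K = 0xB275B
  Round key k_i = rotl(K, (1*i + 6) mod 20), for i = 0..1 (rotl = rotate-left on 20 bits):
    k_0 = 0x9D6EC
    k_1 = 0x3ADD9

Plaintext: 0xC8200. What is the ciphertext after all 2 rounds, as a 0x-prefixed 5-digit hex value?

s_0 = plaintext = 0xC8200
s_1 = Round(s_0, k_0) = 0xF3235
s_2 = Round(s_1, k_1) = 0xF622D

0xF622D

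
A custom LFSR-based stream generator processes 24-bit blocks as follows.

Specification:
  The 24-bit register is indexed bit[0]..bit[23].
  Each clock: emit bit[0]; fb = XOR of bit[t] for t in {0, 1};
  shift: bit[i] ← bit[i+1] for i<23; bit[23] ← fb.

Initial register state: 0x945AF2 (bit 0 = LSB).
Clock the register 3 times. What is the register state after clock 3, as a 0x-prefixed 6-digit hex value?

0x728B5E

reg_0 = 0x945AF2
clock 1: out=0, reg = 0xCA2D79
clock 2: out=1, reg = 0xE516BC
clock 3: out=0, reg = 0x728B5E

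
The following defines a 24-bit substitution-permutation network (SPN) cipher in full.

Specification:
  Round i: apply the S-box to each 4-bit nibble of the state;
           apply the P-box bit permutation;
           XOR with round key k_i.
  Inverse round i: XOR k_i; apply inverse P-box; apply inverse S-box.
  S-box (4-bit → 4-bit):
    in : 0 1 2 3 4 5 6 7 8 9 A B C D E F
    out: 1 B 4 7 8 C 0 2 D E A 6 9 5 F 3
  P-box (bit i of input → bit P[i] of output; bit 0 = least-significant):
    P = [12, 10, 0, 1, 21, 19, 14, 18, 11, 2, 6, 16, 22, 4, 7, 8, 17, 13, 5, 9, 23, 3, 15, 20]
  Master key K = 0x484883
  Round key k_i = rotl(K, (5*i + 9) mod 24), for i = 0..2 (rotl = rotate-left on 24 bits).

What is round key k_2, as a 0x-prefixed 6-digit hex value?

K = 0x484883
k_0 = rotl(K, (5*0+9) mod 24) = rotl(K, 9) = 0x910690
k_1 = rotl(K, (5*1+9) mod 24) = rotl(K, 14) = 0x20D212
k_2 = rotl(K, (5*2+9) mod 24) = rotl(K, 19) = 0x1A4244

0x1A4244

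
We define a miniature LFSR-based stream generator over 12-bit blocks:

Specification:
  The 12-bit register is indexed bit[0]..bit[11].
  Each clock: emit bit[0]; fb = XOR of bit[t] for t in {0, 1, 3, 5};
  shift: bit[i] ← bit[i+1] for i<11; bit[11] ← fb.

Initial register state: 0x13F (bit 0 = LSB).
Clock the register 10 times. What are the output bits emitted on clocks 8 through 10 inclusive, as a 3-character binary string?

reg_0 = 0x13F
clock 1: out=1, reg = 0x09F
clock 2: out=1, reg = 0x84F
clock 3: out=1, reg = 0xC27
clock 4: out=1, reg = 0xE13
clock 5: out=1, reg = 0x709
clock 6: out=1, reg = 0x384
clock 7: out=0, reg = 0x1C2
clock 8: out=0, reg = 0x8E1
clock 9: out=1, reg = 0x470
clock 10: out=0, reg = 0xA38

010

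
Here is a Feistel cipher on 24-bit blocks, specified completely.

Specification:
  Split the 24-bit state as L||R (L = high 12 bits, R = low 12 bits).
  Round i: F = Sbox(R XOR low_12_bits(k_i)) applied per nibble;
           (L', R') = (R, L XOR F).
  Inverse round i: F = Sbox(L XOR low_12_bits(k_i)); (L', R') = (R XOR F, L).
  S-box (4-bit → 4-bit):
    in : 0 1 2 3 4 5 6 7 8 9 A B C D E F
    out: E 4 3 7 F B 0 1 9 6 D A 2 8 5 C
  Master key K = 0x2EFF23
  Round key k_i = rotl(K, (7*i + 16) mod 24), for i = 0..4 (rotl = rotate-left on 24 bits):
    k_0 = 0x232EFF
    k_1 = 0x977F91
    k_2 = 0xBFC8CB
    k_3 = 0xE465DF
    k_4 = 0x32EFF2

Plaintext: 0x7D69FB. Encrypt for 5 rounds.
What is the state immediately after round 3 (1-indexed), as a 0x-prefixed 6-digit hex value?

s_0 = plaintext = 0x7D69FB
s_1 = Round(s_0, k_0) = 0x9FB639
s_2 = Round(s_1, k_1) = 0x639F22
s_3 = Round(s_2, k_2) = 0xF2276F
s_4 = Round(s_3, k_3) = 0x76FC8C
s_5 = Round(s_4, k_4) = 0xC8C07A

0xF2276F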